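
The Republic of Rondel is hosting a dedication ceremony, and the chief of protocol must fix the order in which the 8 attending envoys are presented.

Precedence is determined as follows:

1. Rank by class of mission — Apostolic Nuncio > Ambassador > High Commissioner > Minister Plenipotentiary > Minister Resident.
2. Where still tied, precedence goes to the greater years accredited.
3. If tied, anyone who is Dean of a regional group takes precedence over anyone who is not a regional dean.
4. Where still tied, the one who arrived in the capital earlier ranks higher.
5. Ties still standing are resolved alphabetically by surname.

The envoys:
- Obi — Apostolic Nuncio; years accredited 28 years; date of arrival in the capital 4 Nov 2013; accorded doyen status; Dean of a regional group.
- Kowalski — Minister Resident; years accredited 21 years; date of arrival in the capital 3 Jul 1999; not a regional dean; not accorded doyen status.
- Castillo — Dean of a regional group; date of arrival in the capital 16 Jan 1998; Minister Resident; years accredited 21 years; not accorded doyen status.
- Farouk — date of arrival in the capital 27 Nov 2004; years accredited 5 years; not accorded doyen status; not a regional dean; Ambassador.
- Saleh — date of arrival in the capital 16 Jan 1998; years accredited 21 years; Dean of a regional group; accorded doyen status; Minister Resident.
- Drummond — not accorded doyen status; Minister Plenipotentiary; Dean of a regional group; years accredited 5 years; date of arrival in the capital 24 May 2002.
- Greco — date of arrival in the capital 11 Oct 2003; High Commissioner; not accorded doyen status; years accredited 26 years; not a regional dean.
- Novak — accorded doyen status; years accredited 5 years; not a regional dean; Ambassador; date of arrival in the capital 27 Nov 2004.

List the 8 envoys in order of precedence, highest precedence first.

By class of mission: Obi (Apostolic Nuncio); then Farouk and Novak (Ambassador); then Greco (High Commissioner); then Drummond (Minister Plenipotentiary); then Castillo, Saleh and Kowalski (Minister Resident).
Farouk and Novak both have years accredited 5 years, so the next rule applies.
Farouk and Novak are each not a regional dean, so the next rule applies.
Farouk and Novak both have date of arrival in the capital 27 Nov 2004, so the next rule applies.
Among Farouk and Novak, alphabetically by surname: Farouk before Novak.
Castillo, Saleh and Kowalski all have years accredited 21 years, so the next rule applies.
Among Castillo, Saleh and Kowalski, Dean of a regional group before not a regional dean: Castillo and Saleh (Dean of a regional group) before Kowalski (not a regional dean).
Castillo and Saleh both have date of arrival in the capital 16 Jan 1998, so the next rule applies.
Among Castillo and Saleh, alphabetically by surname: Castillo before Saleh.
Full order: Obi, Farouk, Novak, Greco, Drummond, Castillo, Saleh, Kowalski.

Obi, Farouk, Novak, Greco, Drummond, Castillo, Saleh, Kowalski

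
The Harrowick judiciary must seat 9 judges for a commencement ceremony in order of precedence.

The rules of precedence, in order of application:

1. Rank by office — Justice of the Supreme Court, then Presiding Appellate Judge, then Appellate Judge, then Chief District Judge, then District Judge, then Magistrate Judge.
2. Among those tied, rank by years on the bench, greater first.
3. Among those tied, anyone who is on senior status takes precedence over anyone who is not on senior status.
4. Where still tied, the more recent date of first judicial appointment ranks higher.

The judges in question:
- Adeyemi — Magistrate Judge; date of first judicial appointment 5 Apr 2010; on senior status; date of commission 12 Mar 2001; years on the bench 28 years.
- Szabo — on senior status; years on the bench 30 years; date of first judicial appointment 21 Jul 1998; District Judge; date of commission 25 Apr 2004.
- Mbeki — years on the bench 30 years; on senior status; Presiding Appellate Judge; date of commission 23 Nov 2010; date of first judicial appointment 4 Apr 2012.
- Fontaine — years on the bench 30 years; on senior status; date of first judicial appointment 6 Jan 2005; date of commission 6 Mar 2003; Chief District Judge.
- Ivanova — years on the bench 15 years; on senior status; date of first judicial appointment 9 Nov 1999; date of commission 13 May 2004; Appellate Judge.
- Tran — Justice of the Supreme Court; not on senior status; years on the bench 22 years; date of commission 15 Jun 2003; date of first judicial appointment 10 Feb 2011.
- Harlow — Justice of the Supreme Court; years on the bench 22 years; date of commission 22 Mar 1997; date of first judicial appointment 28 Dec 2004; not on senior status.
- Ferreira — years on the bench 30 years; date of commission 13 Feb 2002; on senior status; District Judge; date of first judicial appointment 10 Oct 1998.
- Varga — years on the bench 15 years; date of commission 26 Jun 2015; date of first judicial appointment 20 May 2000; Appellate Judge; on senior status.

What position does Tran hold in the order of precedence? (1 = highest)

By office: Tran and Harlow (Justice of the Supreme Court); then Mbeki (Presiding Appellate Judge); then Varga and Ivanova (Appellate Judge); then Fontaine (Chief District Judge); then Ferreira and Szabo (District Judge); then Adeyemi (Magistrate Judge).
Tran and Harlow both have years on the bench 22 years, so the next rule applies.
Tran and Harlow are each not on senior status, so the next rule applies.
Among Tran and Harlow, by date of first judicial appointment (later first): Tran (10 Feb 2011) before Harlow (28 Dec 2004).
Varga and Ivanova both have years on the bench 15 years, so the next rule applies.
Varga and Ivanova are each on senior status, so the next rule applies.
Among Varga and Ivanova, by date of first judicial appointment (later first): Varga (20 May 2000) before Ivanova (9 Nov 1999).
Ferreira and Szabo both have years on the bench 30 years, so the next rule applies.
Ferreira and Szabo are each on senior status, so the next rule applies.
Among Ferreira and Szabo, by date of first judicial appointment (later first): Ferreira (10 Oct 1998) before Szabo (21 Jul 1998).
Order: Tran, Harlow, Mbeki, Varga, Ivanova, Fontaine, Ferreira, Szabo, Adeyemi. So position 1.

1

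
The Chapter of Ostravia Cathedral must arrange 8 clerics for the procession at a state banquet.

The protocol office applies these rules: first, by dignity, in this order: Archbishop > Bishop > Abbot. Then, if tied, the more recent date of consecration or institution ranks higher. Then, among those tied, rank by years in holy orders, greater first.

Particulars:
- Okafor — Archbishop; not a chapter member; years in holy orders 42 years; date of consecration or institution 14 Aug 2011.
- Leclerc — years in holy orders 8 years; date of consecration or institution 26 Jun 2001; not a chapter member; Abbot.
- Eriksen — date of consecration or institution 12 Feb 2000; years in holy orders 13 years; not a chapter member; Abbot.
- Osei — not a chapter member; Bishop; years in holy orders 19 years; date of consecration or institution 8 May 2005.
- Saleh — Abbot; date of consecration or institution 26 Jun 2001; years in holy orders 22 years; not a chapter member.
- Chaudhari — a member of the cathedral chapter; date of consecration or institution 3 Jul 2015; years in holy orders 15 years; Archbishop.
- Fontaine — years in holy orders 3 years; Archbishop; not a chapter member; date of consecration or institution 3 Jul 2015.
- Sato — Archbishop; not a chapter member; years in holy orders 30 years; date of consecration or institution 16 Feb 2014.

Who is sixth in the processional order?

Saleh

By dignity: Chaudhari, Fontaine, Sato and Okafor (Archbishop); then Osei (Bishop); then Saleh, Leclerc and Eriksen (Abbot).
Among Chaudhari, Fontaine, Sato and Okafor, by date of consecration or institution (later first): Chaudhari and Fontaine (3 Jul 2015) before Sato (16 Feb 2014) before Okafor (14 Aug 2011).
Among Chaudhari and Fontaine, by years in holy orders (higher first): Chaudhari (15 years) before Fontaine (3 years).
Among Saleh, Leclerc and Eriksen, by date of consecration or institution (later first): Saleh and Leclerc (26 Jun 2001) before Eriksen (12 Feb 2000).
Among Saleh and Leclerc, by years in holy orders (higher first): Saleh (22 years) before Leclerc (8 years).
Order: Chaudhari, Fontaine, Sato, Okafor, Osei, Saleh, Leclerc, Eriksen.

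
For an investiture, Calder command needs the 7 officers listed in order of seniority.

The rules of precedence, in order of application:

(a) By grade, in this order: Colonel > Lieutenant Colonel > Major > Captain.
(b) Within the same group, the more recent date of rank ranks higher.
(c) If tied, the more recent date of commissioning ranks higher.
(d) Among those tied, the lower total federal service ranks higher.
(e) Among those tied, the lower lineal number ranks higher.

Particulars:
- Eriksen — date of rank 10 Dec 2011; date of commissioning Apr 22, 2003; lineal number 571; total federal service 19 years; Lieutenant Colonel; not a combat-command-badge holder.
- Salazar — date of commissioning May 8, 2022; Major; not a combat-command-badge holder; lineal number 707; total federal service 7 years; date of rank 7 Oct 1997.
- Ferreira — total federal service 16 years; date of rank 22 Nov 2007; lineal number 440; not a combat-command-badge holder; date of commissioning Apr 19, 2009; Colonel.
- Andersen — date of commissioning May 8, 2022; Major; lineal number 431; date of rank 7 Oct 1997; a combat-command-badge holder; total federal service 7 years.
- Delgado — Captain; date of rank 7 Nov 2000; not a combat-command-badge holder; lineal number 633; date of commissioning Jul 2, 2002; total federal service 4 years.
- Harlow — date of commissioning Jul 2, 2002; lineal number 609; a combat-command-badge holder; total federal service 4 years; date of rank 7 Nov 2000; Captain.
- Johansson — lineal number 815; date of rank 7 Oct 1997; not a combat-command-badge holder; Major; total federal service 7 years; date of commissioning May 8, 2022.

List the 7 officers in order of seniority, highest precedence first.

Ferreira, Eriksen, Andersen, Salazar, Johansson, Harlow, Delgado

By grade: Ferreira (Colonel); then Eriksen (Lieutenant Colonel); then Andersen, Salazar and Johansson (Major); then Harlow and Delgado (Captain).
Andersen, Salazar and Johansson all have date of rank 7 Oct 1997, so the next rule applies.
Andersen, Salazar and Johansson all have date of commissioning May 8, 2022, so the next rule applies.
Andersen, Salazar and Johansson all have total federal service 7 years, so the next rule applies.
Among Andersen, Salazar and Johansson, by lineal number (lower first): Andersen (431) before Salazar (707) before Johansson (815).
Harlow and Delgado both have date of rank 7 Nov 2000, so the next rule applies.
Harlow and Delgado both have date of commissioning Jul 2, 2002, so the next rule applies.
Harlow and Delgado both have total federal service 4 years, so the next rule applies.
Among Harlow and Delgado, by lineal number (lower first): Harlow (609) before Delgado (633).
Full order: Ferreira, Eriksen, Andersen, Salazar, Johansson, Harlow, Delgado.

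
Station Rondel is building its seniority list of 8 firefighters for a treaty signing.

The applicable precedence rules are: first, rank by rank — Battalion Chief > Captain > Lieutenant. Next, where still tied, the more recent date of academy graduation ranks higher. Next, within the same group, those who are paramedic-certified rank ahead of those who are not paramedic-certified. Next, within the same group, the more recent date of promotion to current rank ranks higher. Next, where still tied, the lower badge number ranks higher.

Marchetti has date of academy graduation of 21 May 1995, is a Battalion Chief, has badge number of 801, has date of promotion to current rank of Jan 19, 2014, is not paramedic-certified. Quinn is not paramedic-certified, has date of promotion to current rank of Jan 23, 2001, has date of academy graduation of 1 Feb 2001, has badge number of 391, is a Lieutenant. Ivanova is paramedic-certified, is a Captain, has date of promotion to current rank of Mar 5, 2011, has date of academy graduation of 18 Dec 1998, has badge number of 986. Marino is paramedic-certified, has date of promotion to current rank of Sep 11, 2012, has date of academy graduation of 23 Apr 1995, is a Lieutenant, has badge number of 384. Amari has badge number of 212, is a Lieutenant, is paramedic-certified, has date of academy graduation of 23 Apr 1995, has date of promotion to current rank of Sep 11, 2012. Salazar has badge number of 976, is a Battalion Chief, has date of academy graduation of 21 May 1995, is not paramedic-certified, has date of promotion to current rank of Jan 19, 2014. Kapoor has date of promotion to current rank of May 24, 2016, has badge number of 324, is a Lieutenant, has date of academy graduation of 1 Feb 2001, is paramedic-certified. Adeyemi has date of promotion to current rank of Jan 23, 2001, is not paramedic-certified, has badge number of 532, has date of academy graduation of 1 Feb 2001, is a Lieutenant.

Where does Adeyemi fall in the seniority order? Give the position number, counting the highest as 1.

6

By rank: Marchetti and Salazar (Battalion Chief); then Ivanova (Captain); then Kapoor, Quinn, Adeyemi, Amari and Marino (Lieutenant).
Marchetti and Salazar both have date of academy graduation 21 May 1995, so the next rule applies.
Marchetti and Salazar are each not paramedic-certified, so the next rule applies.
Marchetti and Salazar both have date of promotion to current rank Jan 19, 2014, so the next rule applies.
Among Marchetti and Salazar, by badge number (lower first): Marchetti (801) before Salazar (976).
Among Kapoor, Quinn, Adeyemi, Amari and Marino, by date of academy graduation (later first): Kapoor, Quinn and Adeyemi (1 Feb 2001) before Amari and Marino (23 Apr 1995).
Among Kapoor, Quinn and Adeyemi, paramedic-certified before not paramedic-certified: Kapoor (paramedic-certified) before Quinn and Adeyemi (not paramedic-certified).
Quinn and Adeyemi both have date of promotion to current rank Jan 23, 2001, so the next rule applies.
Among Quinn and Adeyemi, by badge number (lower first): Quinn (391) before Adeyemi (532).
Amari and Marino are each paramedic-certified, so the next rule applies.
Amari and Marino both have date of promotion to current rank Sep 11, 2012, so the next rule applies.
Among Amari and Marino, by badge number (lower first): Amari (212) before Marino (384).
Order: Marchetti, Salazar, Ivanova, Kapoor, Quinn, Adeyemi, Amari, Marino. So position 6.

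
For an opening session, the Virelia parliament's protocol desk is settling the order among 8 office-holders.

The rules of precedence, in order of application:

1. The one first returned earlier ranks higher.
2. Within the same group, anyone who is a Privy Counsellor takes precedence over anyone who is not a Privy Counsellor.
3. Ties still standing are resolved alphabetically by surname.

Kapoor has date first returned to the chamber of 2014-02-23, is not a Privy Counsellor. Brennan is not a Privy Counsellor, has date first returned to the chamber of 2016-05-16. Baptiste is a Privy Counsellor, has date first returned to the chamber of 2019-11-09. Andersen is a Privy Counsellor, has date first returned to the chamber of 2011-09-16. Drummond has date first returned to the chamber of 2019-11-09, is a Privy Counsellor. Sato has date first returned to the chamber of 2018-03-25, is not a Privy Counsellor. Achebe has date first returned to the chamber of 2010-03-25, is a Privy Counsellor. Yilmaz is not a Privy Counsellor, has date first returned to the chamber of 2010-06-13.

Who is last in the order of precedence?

Drummond

By date first returned to the chamber (earlier first): Achebe (2010-03-25); then Yilmaz (2010-06-13); then Andersen (2011-09-16); then Kapoor (2014-02-23); then Brennan (2016-05-16); then Sato (2018-03-25); then Baptiste and Drummond (both 2019-11-09).
Baptiste and Drummond are each a Privy Counsellor, so the next rule applies.
Among Baptiste and Drummond, alphabetically by surname: Baptiste before Drummond.
Order: Achebe, Yilmaz, Andersen, Kapoor, Brennan, Sato, Baptiste, Drummond.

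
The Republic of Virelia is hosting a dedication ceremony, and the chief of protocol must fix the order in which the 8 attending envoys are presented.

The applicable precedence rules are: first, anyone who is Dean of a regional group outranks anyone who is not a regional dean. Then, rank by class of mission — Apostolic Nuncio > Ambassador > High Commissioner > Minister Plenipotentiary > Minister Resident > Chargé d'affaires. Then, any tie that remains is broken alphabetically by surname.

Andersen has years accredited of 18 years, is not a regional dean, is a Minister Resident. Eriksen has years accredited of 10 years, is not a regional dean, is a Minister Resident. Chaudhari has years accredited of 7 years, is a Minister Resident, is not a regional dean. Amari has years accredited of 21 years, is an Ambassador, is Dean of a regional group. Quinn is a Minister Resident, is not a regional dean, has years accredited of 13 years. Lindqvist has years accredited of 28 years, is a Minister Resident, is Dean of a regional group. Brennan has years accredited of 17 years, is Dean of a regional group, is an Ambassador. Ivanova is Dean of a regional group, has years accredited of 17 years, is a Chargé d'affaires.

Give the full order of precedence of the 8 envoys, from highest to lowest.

By the first rule: Amari, Brennan, Lindqvist and Ivanova (each Dean of a regional group); then Andersen, Chaudhari, Eriksen and Quinn (each not a regional dean).
Among Amari, Brennan, Lindqvist and Ivanova, by class of mission: Amari and Brennan (Ambassador) before Lindqvist (Minister Resident) before Ivanova (Chargé d'affaires).
Among Amari and Brennan, alphabetically by surname: Amari before Brennan.
Andersen, Chaudhari, Eriksen and Quinn are each Minister Resident, so the next rule applies.
Among Andersen, Chaudhari, Eriksen and Quinn, alphabetically by surname: Andersen before Chaudhari before Eriksen before Quinn.
Full order: Amari, Brennan, Lindqvist, Ivanova, Andersen, Chaudhari, Eriksen, Quinn.

Amari, Brennan, Lindqvist, Ivanova, Andersen, Chaudhari, Eriksen, Quinn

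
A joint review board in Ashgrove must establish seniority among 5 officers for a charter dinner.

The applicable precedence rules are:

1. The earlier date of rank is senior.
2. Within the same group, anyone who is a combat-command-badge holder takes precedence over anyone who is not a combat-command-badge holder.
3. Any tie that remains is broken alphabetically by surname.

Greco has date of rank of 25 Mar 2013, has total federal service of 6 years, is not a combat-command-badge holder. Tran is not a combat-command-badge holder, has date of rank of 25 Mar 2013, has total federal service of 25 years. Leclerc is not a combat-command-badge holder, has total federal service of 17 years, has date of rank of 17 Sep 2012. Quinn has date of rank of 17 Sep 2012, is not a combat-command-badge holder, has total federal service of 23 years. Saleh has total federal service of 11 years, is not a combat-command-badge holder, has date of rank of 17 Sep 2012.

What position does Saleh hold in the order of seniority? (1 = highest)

By date of rank (earlier first): Leclerc, Quinn and Saleh (each 17 Sep 2012); then Greco and Tran (both 25 Mar 2013).
Leclerc, Quinn and Saleh are each not a combat-command-badge holder, so the next rule applies.
Among Leclerc, Quinn and Saleh, alphabetically by surname: Leclerc before Quinn before Saleh.
Greco and Tran are each not a combat-command-badge holder, so the next rule applies.
Among Greco and Tran, alphabetically by surname: Greco before Tran.
Order: Leclerc, Quinn, Saleh, Greco, Tran. So position 3.

3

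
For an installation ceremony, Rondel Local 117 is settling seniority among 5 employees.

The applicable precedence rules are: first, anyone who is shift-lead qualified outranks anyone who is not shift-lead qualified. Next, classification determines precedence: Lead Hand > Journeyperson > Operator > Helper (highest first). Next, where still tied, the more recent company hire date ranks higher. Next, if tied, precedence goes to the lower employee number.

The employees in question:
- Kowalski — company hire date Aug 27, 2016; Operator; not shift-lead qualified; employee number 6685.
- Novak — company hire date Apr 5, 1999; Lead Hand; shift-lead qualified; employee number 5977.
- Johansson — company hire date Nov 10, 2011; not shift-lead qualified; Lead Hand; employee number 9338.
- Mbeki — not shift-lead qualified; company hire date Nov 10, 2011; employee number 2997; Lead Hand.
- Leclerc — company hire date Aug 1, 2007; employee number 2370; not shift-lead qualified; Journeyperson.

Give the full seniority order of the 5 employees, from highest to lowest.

Novak, Mbeki, Johansson, Leclerc, Kowalski

By the first rule: Novak (shift-lead qualified); then Mbeki, Johansson, Leclerc and Kowalski (each not shift-lead qualified).
Among Mbeki, Johansson, Leclerc and Kowalski, by classification: Mbeki and Johansson (Lead Hand) before Leclerc (Journeyperson) before Kowalski (Operator).
Mbeki and Johansson both have company hire date Nov 10, 2011, so the next rule applies.
Among Mbeki and Johansson, by employee number (lower first): Mbeki (2997) before Johansson (9338).
Full order: Novak, Mbeki, Johansson, Leclerc, Kowalski.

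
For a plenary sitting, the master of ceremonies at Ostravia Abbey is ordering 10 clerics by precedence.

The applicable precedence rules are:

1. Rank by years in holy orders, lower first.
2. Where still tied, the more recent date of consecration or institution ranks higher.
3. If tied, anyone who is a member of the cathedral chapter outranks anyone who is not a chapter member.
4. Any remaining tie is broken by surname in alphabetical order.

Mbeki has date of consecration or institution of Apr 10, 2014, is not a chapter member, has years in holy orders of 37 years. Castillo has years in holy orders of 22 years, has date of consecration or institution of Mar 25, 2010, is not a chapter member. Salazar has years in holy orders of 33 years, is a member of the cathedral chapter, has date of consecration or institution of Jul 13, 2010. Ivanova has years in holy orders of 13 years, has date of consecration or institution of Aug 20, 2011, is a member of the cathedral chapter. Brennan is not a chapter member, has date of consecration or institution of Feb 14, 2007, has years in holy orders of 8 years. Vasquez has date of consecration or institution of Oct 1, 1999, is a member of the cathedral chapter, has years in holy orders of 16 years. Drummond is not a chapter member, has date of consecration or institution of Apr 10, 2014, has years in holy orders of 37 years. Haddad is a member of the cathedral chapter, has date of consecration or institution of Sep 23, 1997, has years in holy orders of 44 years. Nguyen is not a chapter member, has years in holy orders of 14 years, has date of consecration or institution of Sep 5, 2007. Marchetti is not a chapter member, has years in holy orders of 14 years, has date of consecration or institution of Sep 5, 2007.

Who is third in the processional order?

By years in holy orders (lower first): Brennan (8 years); then Ivanova (13 years); then Marchetti and Nguyen (both 14 years); then Vasquez (16 years); then Castillo (22 years); then Salazar (33 years); then Drummond and Mbeki (both 37 years); then Haddad (44 years).
Marchetti and Nguyen both have date of consecration or institution Sep 5, 2007, so the next rule applies.
Marchetti and Nguyen are each not a chapter member, so the next rule applies.
Among Marchetti and Nguyen, alphabetically by surname: Marchetti before Nguyen.
Drummond and Mbeki both have date of consecration or institution Apr 10, 2014, so the next rule applies.
Drummond and Mbeki are each not a chapter member, so the next rule applies.
Among Drummond and Mbeki, alphabetically by surname: Drummond before Mbeki.
Order: Brennan, Ivanova, Marchetti, Nguyen, Vasquez, Castillo, Salazar, Drummond, Mbeki, Haddad.

Marchetti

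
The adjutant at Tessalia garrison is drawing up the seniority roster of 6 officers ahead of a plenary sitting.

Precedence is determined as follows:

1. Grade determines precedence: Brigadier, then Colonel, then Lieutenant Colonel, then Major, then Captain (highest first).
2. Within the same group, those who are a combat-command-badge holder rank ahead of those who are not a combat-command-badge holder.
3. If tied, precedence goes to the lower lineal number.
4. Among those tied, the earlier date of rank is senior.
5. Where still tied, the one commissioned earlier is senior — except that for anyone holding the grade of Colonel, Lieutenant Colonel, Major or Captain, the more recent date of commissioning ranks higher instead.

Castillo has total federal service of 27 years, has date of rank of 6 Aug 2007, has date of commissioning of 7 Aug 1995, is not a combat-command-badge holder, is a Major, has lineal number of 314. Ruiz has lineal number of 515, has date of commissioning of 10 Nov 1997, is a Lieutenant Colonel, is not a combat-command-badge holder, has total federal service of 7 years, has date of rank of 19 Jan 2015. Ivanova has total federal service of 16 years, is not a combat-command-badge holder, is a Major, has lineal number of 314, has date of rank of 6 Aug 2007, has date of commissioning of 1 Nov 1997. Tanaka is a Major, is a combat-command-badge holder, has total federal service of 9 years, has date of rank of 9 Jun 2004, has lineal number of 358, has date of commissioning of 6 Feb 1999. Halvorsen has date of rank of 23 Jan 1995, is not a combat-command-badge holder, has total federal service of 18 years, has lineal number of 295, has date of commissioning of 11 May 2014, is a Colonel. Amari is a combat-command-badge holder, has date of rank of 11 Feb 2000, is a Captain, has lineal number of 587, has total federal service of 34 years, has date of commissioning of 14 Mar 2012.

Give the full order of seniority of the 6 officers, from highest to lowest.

Halvorsen, Ruiz, Tanaka, Ivanova, Castillo, Amari

By grade: Halvorsen (Colonel); then Ruiz (Lieutenant Colonel); then Tanaka, Ivanova and Castillo (Major); then Amari (Captain).
Among Tanaka, Ivanova and Castillo, a combat-command-badge holder before not a combat-command-badge holder: Tanaka (a combat-command-badge holder) before Ivanova and Castillo (not a combat-command-badge holder).
Ivanova and Castillo both have lineal number 314, so the next rule applies.
Ivanova and Castillo both have date of rank 6 Aug 2007, so the next rule applies.
Among Ivanova and Castillo, by date of commissioning (later first) (reversed rule for this group): Ivanova (1 Nov 1997) before Castillo (7 Aug 1995).
Full order: Halvorsen, Ruiz, Tanaka, Ivanova, Castillo, Amari.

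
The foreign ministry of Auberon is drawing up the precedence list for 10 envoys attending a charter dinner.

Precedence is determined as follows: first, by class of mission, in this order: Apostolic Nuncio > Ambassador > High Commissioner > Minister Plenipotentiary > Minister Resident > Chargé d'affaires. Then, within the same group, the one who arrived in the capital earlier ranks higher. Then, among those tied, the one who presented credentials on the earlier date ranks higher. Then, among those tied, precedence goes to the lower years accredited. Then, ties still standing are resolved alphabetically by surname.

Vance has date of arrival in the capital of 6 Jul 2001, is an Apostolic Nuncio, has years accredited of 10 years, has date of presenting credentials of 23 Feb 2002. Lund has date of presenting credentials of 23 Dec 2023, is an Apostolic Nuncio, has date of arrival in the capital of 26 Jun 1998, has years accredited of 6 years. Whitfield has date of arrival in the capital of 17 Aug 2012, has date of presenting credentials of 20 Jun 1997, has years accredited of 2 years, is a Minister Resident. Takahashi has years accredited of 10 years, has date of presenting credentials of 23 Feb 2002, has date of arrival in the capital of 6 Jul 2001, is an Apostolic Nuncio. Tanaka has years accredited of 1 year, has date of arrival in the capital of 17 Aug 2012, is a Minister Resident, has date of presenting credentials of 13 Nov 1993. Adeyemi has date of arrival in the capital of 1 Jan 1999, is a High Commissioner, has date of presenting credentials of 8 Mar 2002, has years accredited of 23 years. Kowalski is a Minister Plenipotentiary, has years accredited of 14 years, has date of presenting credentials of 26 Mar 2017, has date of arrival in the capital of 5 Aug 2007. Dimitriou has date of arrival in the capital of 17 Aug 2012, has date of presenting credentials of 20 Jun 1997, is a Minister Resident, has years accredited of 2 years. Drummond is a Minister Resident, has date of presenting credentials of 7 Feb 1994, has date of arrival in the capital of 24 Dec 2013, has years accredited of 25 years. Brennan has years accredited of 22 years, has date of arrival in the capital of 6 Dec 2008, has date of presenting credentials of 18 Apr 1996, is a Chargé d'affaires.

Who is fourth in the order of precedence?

By class of mission: Lund, Takahashi and Vance (Apostolic Nuncio); then Adeyemi (High Commissioner); then Kowalski (Minister Plenipotentiary); then Tanaka, Dimitriou, Whitfield and Drummond (Minister Resident); then Brennan (Chargé d'affaires).
Among Lund, Takahashi and Vance, by date of arrival in the capital (earlier first): Lund (26 Jun 1998) before Takahashi and Vance (6 Jul 2001).
Takahashi and Vance both have date of presenting credentials 23 Feb 2002, so the next rule applies.
Takahashi and Vance both have years accredited 10 years, so the next rule applies.
Among Takahashi and Vance, alphabetically by surname: Takahashi before Vance.
Among Tanaka, Dimitriou, Whitfield and Drummond, by date of arrival in the capital (earlier first): Tanaka, Dimitriou and Whitfield (17 Aug 2012) before Drummond (24 Dec 2013).
Among Tanaka, Dimitriou and Whitfield, by date of presenting credentials (earlier first): Tanaka (13 Nov 1993) before Dimitriou and Whitfield (20 Jun 1997).
Dimitriou and Whitfield both have years accredited 2 years, so the next rule applies.
Among Dimitriou and Whitfield, alphabetically by surname: Dimitriou before Whitfield.
Order: Lund, Takahashi, Vance, Adeyemi, Kowalski, Tanaka, Dimitriou, Whitfield, Drummond, Brennan.

Adeyemi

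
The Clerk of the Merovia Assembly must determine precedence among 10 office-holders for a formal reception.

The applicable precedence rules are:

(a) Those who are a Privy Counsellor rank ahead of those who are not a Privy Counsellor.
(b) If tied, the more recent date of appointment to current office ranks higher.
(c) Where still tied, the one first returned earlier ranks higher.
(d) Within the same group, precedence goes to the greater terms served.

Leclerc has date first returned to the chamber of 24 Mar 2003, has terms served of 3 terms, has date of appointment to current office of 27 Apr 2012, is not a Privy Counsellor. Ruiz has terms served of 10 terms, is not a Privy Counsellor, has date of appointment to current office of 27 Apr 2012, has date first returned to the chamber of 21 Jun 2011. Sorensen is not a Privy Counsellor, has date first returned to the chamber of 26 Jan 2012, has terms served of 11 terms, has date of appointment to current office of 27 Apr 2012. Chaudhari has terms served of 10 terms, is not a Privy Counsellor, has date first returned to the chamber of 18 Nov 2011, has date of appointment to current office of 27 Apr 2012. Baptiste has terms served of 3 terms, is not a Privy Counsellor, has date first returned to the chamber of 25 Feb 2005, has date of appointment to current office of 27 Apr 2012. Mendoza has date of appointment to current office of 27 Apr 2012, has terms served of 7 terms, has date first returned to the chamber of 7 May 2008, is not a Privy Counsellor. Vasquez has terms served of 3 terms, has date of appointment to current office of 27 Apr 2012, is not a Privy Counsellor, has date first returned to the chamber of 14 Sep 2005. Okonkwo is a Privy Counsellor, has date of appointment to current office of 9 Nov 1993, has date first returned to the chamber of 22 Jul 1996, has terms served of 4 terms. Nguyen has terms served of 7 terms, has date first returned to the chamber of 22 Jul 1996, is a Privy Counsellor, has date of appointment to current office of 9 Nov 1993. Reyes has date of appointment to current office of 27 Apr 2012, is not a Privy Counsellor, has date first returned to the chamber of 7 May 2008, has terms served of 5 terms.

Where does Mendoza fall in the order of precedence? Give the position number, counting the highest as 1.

6

By the first rule: Nguyen and Okonkwo (both a Privy Counsellor); then Leclerc, Baptiste, Vasquez, Mendoza, Reyes, Ruiz, Chaudhari and Sorensen (each not a Privy Counsellor).
Nguyen and Okonkwo both have date of appointment to current office 9 Nov 1993, so the next rule applies.
Nguyen and Okonkwo both have date first returned to the chamber 22 Jul 1996, so the next rule applies.
Among Nguyen and Okonkwo, by terms served (higher first): Nguyen (7 terms) before Okonkwo (4 terms).
Leclerc, Baptiste, Vasquez, Mendoza, Reyes, Ruiz, Chaudhari and Sorensen all have date of appointment to current office 27 Apr 2012, so the next rule applies.
Among Leclerc, Baptiste, Vasquez, Mendoza, Reyes, Ruiz, Chaudhari and Sorensen, by date first returned to the chamber (earlier first): Leclerc (24 Mar 2003) before Baptiste (25 Feb 2005) before Vasquez (14 Sep 2005) before Mendoza and Reyes (7 May 2008) before Ruiz (21 Jun 2011) before Chaudhari (18 Nov 2011) before Sorensen (26 Jan 2012).
Among Mendoza and Reyes, by terms served (higher first): Mendoza (7 terms) before Reyes (5 terms).
Order: Nguyen, Okonkwo, Leclerc, Baptiste, Vasquez, Mendoza, Reyes, Ruiz, Chaudhari, Sorensen. So position 6.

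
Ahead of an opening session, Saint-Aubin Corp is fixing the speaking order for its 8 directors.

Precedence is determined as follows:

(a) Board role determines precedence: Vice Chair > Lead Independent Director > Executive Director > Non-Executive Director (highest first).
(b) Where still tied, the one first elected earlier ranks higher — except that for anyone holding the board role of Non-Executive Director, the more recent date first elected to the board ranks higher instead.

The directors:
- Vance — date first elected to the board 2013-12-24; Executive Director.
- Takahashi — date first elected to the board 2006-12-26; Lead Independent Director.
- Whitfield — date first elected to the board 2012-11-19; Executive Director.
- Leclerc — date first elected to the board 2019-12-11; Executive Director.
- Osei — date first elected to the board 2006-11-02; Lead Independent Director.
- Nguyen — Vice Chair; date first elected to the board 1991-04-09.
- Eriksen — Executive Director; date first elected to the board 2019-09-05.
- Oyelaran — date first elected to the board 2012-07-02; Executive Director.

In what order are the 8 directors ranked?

By board role: Nguyen (Vice Chair); then Osei and Takahashi (Lead Independent Director); then Oyelaran, Whitfield, Vance, Eriksen and Leclerc (Executive Director).
Among Osei and Takahashi, by date first elected to the board (earlier first): Osei (2006-11-02) before Takahashi (2006-12-26).
Among Oyelaran, Whitfield, Vance, Eriksen and Leclerc, by date first elected to the board (earlier first): Oyelaran (2012-07-02) before Whitfield (2012-11-19) before Vance (2013-12-24) before Eriksen (2019-09-05) before Leclerc (2019-12-11).
Full order: Nguyen, Osei, Takahashi, Oyelaran, Whitfield, Vance, Eriksen, Leclerc.

Nguyen, Osei, Takahashi, Oyelaran, Whitfield, Vance, Eriksen, Leclerc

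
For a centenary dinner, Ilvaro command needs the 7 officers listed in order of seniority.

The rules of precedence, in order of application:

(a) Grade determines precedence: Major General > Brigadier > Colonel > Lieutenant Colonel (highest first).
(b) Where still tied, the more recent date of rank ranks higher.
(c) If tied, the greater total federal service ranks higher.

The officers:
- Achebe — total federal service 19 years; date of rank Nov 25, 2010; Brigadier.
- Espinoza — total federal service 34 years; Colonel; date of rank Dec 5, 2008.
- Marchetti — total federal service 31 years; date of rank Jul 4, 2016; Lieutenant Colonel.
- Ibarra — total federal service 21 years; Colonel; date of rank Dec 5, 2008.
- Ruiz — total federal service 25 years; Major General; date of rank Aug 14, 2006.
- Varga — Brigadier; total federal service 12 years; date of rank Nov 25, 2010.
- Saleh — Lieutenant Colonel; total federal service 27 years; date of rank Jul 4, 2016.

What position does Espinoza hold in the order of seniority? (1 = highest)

By grade: Ruiz (Major General); then Achebe and Varga (Brigadier); then Espinoza and Ibarra (Colonel); then Marchetti and Saleh (Lieutenant Colonel).
Achebe and Varga both have date of rank Nov 25, 2010, so the next rule applies.
Among Achebe and Varga, by total federal service (higher first): Achebe (19 years) before Varga (12 years).
Espinoza and Ibarra both have date of rank Dec 5, 2008, so the next rule applies.
Among Espinoza and Ibarra, by total federal service (higher first): Espinoza (34 years) before Ibarra (21 years).
Marchetti and Saleh both have date of rank Jul 4, 2016, so the next rule applies.
Among Marchetti and Saleh, by total federal service (higher first): Marchetti (31 years) before Saleh (27 years).
Order: Ruiz, Achebe, Varga, Espinoza, Ibarra, Marchetti, Saleh. So position 4.

4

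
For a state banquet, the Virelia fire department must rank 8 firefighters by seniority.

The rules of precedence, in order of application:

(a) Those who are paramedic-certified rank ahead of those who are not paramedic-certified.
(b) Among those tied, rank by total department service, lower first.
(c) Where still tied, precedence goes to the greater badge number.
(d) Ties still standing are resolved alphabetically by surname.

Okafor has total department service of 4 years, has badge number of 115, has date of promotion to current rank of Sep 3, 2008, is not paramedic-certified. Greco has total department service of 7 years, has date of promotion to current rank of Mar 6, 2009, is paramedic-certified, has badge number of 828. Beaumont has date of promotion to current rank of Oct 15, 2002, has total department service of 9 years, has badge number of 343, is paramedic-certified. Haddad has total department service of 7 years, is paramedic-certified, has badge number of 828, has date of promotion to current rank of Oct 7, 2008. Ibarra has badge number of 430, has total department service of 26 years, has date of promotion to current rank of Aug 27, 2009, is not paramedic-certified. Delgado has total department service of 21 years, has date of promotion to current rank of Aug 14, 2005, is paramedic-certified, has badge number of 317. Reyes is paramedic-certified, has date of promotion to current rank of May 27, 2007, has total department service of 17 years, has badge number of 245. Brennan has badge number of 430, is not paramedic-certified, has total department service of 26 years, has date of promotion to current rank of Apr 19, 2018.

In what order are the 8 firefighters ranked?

Greco, Haddad, Beaumont, Reyes, Delgado, Okafor, Brennan, Ibarra

By the first rule: Greco, Haddad, Beaumont, Reyes and Delgado (each paramedic-certified); then Okafor, Brennan and Ibarra (each not paramedic-certified).
Among Greco, Haddad, Beaumont, Reyes and Delgado, by total department service (lower first): Greco and Haddad (7 years) before Beaumont (9 years) before Reyes (17 years) before Delgado (21 years).
Greco and Haddad both have badge number 828, so the next rule applies.
Among Greco and Haddad, alphabetically by surname: Greco before Haddad.
Among Okafor, Brennan and Ibarra, by total department service (lower first): Okafor (4 years) before Brennan and Ibarra (26 years).
Brennan and Ibarra both have badge number 430, so the next rule applies.
Among Brennan and Ibarra, alphabetically by surname: Brennan before Ibarra.
Full order: Greco, Haddad, Beaumont, Reyes, Delgado, Okafor, Brennan, Ibarra.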